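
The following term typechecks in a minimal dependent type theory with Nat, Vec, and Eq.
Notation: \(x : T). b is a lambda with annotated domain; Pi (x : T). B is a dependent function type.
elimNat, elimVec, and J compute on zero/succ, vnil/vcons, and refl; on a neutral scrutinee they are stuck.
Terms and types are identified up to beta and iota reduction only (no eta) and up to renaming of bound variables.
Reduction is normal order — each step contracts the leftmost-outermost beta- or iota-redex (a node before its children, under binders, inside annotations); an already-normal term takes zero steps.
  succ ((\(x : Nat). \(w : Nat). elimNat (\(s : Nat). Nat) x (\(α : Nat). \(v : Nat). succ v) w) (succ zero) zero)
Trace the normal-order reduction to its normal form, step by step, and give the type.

reduction (normal order):
  succ ((\(x : Nat). \(w : Nat). elimNat (\(s : Nat). Nat) x (\(α : Nat). \(v : Nat). succ v) w) (succ zero) zero)
  ~> succ ((\(x : Nat). elimNat (\(w : Nat). Nat) (succ zero) (\(s : Nat). \(α : Nat). succ α) x) zero)
  ~> succ (elimNat (\(x : Nat). Nat) (succ zero) (\(w : Nat). \(s : Nat). succ s) zero)
  ~> succ (succ zero)
inferred type:
  Nat


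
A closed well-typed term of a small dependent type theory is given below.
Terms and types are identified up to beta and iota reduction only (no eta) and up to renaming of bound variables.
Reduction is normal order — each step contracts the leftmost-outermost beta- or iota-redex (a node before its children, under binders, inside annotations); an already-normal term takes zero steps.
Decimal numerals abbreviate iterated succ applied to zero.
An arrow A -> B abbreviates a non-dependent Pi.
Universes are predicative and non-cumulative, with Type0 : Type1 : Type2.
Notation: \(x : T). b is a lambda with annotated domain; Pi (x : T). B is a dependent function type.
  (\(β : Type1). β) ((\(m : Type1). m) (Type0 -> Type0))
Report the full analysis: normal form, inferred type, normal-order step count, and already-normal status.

reduced normal form:
  Type0 -> Type0
the term's type:
  Type1
reduction steps (normal order): 2
term was already normal: no
first redex: a beta-redex


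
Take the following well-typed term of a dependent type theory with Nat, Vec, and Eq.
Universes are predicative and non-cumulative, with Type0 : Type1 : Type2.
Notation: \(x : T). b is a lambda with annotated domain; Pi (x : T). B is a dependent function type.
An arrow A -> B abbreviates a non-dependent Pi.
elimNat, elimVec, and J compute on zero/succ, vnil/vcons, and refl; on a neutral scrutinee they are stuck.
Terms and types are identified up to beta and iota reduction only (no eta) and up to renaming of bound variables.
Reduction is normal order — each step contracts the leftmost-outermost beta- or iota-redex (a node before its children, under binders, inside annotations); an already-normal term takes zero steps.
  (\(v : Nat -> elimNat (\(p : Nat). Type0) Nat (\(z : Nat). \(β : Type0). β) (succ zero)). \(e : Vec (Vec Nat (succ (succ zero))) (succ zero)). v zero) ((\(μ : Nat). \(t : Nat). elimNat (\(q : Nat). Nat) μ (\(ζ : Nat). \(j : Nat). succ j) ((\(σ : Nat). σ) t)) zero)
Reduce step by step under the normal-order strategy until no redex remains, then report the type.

normal-order reduction:
  (\(v : Nat -> elimNat (\(p : Nat). Type0) Nat (\(z : Nat). \(β : Type0). β) (succ zero)). \(e : Vec (Vec Nat (succ (succ zero))) (succ zero)). v zero) ((\(μ : Nat). \(t : Nat). elimNat (\(q : Nat). Nat) μ (\(ζ : Nat). \(j : Nat). succ j) ((\(σ : Nat). σ) t)) zero)
  ~> \(v : Vec (Vec Nat (succ (succ zero))) (succ zero)). (\(p : Nat). \(z : Nat). elimNat (\(β : Nat). Nat) p (\(e : Nat). \(μ : Nat). succ μ) ((\(t : Nat). t) z)) zero zero
  ~> \(v : Vec (Vec Nat (succ (succ zero))) (succ zero)). (\(p : Nat). elimNat (\(z : Nat). Nat) zero (\(β : Nat). \(e : Nat). succ e) ((\(μ : Nat). μ) p)) zero
  ~> \(v : Vec (Vec Nat (succ (succ zero))) (succ zero)). elimNat (\(p : Nat). Nat) zero (\(z : Nat). \(β : Nat). succ β) ((\(e : Nat). e) zero)
  ~> \(v : Vec (Vec Nat (succ (succ zero))) (succ zero)). elimNat (\(p : Nat). Nat) zero (\(z : Nat). \(β : Nat). succ β) zero
  ~> \(v : Vec (Vec Nat (succ (succ zero))) (succ zero)). zero
inferred type:
  Vec (Vec Nat (succ (succ zero))) (succ zero) -> Nat


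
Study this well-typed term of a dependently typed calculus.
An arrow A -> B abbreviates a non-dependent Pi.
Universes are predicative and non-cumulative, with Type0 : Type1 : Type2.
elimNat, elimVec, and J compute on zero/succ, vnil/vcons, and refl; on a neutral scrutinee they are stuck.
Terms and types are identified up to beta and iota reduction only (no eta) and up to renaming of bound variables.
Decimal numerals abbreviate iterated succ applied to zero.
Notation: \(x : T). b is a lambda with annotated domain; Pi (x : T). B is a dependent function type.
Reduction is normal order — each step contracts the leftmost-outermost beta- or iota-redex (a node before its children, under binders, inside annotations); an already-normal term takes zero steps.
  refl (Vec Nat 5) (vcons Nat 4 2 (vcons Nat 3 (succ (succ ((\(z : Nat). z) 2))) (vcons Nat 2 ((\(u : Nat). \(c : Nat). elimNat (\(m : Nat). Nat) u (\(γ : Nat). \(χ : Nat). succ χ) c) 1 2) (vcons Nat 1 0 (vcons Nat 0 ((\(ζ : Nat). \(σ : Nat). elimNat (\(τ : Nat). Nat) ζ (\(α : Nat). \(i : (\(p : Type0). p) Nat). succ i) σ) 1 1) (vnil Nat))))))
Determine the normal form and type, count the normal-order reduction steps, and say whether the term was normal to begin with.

normal form:
  refl (Vec Nat 5) (vcons Nat 4 2 (vcons Nat 3 4 (vcons Nat 2 3 (vcons Nat 1 0 (vcons Nat 0 2 (vnil Nat))))))
the term's type:
  Eq (Vec Nat 5) (vcons Nat 4 2 (vcons Nat 3 4 (vcons Nat 2 3 (vcons Nat 1 0 (vcons Nat 0 2 (vnil Nat)))))) (vcons Nat 4 2 (vcons Nat 3 4 (vcons Nat 2 3 (vcons Nat 1 0 (vcons Nat 0 2 (vnil Nat))))))
reduction steps (normal order): 16
already normal: no
first contracted redex: a beta-redex


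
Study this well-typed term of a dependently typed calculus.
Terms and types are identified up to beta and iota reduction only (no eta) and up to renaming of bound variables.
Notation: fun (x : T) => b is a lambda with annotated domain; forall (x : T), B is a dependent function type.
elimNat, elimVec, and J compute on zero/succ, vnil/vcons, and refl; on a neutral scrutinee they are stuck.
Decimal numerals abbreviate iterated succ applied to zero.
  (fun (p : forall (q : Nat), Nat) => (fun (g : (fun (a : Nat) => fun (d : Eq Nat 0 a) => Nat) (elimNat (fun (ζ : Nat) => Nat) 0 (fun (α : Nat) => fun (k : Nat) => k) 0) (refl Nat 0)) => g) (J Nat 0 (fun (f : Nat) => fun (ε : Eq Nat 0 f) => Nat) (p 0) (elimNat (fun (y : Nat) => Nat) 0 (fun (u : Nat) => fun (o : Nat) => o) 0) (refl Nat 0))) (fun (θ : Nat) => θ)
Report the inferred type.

type:
  Nat


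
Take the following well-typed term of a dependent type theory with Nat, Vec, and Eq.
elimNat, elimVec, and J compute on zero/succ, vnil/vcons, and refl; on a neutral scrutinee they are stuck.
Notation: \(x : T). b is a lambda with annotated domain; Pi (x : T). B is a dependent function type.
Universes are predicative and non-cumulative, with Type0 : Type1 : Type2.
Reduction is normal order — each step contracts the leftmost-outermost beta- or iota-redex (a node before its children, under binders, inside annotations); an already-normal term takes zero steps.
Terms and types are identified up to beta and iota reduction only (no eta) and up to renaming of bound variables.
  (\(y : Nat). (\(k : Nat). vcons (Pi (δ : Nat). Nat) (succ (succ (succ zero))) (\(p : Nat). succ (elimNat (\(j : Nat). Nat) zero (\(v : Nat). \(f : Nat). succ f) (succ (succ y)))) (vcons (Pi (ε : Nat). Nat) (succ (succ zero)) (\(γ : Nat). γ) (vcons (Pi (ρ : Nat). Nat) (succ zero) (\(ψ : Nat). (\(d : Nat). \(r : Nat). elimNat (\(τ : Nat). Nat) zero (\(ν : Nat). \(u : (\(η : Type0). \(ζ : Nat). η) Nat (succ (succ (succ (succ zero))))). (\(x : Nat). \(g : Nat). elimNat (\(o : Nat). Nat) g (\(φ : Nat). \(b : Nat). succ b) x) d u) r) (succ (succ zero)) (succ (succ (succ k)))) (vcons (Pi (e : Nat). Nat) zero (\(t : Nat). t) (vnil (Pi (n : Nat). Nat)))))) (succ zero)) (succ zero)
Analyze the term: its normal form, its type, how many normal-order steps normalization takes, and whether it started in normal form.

resulting normal form:
  vcons (Pi (y : Nat). Nat) (succ (succ (succ zero))) (\(k : Nat). succ (succ (succ (succ zero)))) (vcons (Pi (δ : Nat). Nat) (succ (succ zero)) (\(p : Nat). p) (vcons (Pi (j : Nat). Nat) (succ zero) (\(v : Nat). succ (succ (succ (succ (succ (succ (succ (succ zero)))))))) (vcons (Pi (f : Nat). Nat) zero (\(ε : Nat). ε) (vnil (Pi (γ : Nat). Nat)))))
type:
  Vec (Pi (y : Nat). Nat) (succ (succ (succ (succ zero))))
normal-order step count: 63
already normal: no
first contracted redex: a beta-redex


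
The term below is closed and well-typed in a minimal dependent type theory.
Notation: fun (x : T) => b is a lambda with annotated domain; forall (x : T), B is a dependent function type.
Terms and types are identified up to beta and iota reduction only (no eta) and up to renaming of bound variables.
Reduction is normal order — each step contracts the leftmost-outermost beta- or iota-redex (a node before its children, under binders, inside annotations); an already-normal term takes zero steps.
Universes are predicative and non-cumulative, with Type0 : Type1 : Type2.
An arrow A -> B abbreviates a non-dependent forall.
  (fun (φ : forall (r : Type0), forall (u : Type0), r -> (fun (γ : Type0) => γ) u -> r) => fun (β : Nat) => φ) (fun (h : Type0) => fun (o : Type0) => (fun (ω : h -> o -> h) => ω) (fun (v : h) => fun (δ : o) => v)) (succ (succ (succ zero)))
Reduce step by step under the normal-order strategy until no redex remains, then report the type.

normal-order reduction sequence:
  (fun (φ : forall (r : Type0), forall (u : Type0), r -> (fun (γ : Type0) => γ) u -> r) => fun (β : Nat) => φ) (fun (h : Type0) => fun (o : Type0) => (fun (ω : h -> o -> h) => ω) (fun (v : h) => fun (δ : o) => v)) (succ (succ (succ zero)))
  ~> (fun (φ : Nat) => fun (r : Type0) => fun (u : Type0) => (fun (γ : r -> u -> r) => γ) (fun (β : r) => fun (h : u) => β)) (succ (succ (succ zero)))
  ~> fun (φ : Type0) => fun (r : Type0) => (fun (u : φ -> r -> φ) => u) (fun (γ : φ) => fun (β : r) => γ)
  ~> fun (φ : Type0) => fun (r : Type0) => fun (u : φ) => fun (γ : r) => u
inferred type:
  forall (φ : Type0), forall (r : Type0), φ -> r -> φ


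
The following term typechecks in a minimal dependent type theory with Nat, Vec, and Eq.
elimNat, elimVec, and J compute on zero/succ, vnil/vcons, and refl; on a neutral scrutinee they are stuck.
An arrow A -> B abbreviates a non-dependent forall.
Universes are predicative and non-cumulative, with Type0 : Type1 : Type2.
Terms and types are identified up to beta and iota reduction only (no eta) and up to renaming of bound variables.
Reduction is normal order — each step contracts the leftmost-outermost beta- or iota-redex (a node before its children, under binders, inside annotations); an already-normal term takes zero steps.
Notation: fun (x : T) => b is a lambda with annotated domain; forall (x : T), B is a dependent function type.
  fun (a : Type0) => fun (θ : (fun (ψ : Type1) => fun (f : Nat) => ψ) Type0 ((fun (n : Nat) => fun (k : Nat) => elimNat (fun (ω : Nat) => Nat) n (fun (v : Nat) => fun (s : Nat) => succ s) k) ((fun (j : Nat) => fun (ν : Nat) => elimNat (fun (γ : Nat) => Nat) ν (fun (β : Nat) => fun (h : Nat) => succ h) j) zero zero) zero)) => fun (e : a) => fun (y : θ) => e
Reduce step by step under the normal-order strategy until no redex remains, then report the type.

reduction (normal order):
  fun (a : Type0) => fun (θ : (fun (ψ : Type1) => fun (f : Nat) => ψ) Type0 ((fun (n : Nat) => fun (k : Nat) => elimNat (fun (ω : Nat) => Nat) n (fun (v : Nat) => fun (s : Nat) => succ s) k) ((fun (j : Nat) => fun (ν : Nat) => elimNat (fun (γ : Nat) => Nat) ν (fun (β : Nat) => fun (h : Nat) => succ h) j) zero zero) zero)) => fun (e : a) => fun (y : θ) => e
  ~> fun (a : Type0) => fun (θ : (fun (ψ : Nat) => Type0) ((fun (f : Nat) => fun (n : Nat) => elimNat (fun (k : Nat) => Nat) f (fun (ω : Nat) => fun (v : Nat) => succ v) n) ((fun (s : Nat) => fun (j : Nat) => elimNat (fun (ν : Nat) => Nat) j (fun (γ : Nat) => fun (β : Nat) => succ β) s) zero zero) zero)) => fun (h : a) => fun (e : θ) => h
  ~> fun (a : Type0) => fun (θ : Type0) => fun (ψ : a) => fun (f : θ) => ψ
type:
  forall (a : Type0), forall (θ : Type0), a -> θ -> a


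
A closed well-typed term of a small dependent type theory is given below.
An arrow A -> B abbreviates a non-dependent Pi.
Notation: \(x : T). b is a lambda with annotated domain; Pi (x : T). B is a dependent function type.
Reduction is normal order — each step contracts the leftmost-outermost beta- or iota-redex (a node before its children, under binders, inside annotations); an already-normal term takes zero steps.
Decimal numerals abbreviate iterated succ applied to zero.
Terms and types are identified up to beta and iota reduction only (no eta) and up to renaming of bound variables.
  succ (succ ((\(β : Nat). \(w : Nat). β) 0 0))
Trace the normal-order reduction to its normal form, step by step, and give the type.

normal-order reduction sequence:
  succ (succ ((\(β : Nat). \(w : Nat). β) 0 0))
  ~> succ (succ ((\(β : Nat). 0) 0))
  ~> 2
type:
  Nat


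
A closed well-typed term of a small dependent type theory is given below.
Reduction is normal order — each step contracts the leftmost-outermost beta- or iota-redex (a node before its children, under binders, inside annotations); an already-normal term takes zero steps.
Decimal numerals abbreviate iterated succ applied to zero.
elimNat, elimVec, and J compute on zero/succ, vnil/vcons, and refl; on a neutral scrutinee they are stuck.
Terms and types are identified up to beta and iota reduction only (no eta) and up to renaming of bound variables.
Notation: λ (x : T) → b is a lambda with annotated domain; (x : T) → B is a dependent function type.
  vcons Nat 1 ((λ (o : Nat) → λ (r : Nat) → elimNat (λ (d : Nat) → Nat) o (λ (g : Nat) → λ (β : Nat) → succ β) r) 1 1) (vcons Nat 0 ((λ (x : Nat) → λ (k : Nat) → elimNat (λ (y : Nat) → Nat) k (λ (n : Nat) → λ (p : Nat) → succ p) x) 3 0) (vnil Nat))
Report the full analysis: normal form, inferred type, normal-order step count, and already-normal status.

reduced normal form:
  vcons Nat 1 2 (vcons Nat 0 3 (vnil Nat))
type:
  Vec Nat 2
steps to reach normal form (normal order): 18
started in normal form: no
first contracted redex: a beta-redex


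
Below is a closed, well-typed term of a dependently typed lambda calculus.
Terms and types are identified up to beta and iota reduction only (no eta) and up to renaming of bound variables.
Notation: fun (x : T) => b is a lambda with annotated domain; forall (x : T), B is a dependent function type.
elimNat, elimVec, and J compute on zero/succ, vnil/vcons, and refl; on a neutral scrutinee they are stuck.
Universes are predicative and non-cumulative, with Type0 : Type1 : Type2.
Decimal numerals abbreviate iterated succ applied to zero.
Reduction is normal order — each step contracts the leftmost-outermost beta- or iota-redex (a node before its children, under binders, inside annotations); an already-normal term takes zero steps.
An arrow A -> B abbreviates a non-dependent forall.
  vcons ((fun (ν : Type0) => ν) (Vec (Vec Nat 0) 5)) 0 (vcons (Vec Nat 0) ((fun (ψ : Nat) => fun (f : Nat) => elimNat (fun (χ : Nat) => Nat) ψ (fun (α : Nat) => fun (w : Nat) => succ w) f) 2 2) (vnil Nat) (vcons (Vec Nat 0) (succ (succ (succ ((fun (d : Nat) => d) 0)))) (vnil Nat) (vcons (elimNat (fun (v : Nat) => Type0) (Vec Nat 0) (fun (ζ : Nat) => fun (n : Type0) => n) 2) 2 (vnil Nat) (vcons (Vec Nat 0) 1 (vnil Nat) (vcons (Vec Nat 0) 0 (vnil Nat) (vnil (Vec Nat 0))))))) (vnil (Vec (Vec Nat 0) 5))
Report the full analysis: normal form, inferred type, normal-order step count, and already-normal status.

reduced normal form:
  vcons (Vec (Vec Nat 0) 5) 0 (vcons (Vec Nat 0) 4 (vnil Nat) (vcons (Vec Nat 0) 3 (vnil Nat) (vcons (Vec Nat 0) 2 (vnil Nat) (vcons (Vec Nat 0) 1 (vnil Nat) (vcons (Vec Nat 0) 0 (vnil Nat) (vnil (Vec Nat 0))))))) (vnil (Vec (Vec Nat 0) 5))
the term's type:
  Vec (Vec (Vec Nat 0) 5) 1
steps to reach normal form (normal order): 18
term was already normal: no
first redex: a beta-redex


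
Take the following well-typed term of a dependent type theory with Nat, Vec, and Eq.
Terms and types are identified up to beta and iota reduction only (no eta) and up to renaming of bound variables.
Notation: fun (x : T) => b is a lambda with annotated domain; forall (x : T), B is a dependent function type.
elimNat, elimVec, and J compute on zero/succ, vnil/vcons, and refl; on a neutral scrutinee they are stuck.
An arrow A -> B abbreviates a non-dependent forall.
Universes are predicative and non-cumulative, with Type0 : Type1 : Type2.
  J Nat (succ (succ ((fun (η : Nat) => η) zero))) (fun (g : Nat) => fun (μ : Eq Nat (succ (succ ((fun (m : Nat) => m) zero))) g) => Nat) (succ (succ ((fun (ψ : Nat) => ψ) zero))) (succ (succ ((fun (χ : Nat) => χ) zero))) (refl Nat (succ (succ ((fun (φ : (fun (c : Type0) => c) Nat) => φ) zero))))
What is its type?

the term's type:
  Nat


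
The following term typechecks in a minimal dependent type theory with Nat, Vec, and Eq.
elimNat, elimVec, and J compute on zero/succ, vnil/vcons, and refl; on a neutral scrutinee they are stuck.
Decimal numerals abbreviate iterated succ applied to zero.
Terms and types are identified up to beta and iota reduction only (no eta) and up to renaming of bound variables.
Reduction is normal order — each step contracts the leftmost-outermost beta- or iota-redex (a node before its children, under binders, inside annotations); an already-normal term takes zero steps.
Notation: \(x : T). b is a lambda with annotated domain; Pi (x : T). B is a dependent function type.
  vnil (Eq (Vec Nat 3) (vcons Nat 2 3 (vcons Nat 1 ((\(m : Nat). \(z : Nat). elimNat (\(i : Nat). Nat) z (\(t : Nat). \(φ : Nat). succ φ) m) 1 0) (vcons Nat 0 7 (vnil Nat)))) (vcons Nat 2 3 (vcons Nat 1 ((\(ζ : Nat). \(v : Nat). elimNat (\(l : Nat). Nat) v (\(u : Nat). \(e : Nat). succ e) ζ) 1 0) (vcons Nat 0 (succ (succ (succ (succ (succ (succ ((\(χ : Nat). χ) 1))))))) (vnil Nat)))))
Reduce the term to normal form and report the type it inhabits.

normal form:
  vnil (Eq (Vec Nat 3) (vcons Nat 2 3 (vcons Nat 1 1 (vcons Nat 0 7 (vnil Nat)))) (vcons Nat 2 3 (vcons Nat 1 1 (vcons Nat 0 7 (vnil Nat)))))
inferred type:
  Vec (Eq (Vec Nat 3) (vcons Nat 2 3 (vcons Nat 1 1 (vcons Nat 0 7 (vnil Nat)))) (vcons Nat 2 3 (vcons Nat 1 1 (vcons Nat 0 7 (vnil Nat))))) 0


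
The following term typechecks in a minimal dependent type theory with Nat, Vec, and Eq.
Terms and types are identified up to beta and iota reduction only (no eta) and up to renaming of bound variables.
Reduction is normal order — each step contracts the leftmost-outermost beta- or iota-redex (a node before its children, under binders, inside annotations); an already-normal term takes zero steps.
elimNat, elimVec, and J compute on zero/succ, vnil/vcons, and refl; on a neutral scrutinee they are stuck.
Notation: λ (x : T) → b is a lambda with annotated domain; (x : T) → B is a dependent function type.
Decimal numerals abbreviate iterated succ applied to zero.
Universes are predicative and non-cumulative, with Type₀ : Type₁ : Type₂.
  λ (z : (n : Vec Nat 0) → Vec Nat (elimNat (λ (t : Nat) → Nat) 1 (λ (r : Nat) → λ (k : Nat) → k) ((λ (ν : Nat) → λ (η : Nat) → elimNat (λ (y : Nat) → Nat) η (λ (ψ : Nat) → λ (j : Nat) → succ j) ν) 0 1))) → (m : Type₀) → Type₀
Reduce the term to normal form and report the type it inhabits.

resulting normal form:
  λ (z : (n : Vec Nat 0) → Vec Nat 1) → (t : Type₀) → Type₀
the term's type:
  (z : (n : Vec Nat 0) → Vec Nat 1) → Type₁
observation: 7 normal-order steps normalize the term, beginning with a beta-redex.


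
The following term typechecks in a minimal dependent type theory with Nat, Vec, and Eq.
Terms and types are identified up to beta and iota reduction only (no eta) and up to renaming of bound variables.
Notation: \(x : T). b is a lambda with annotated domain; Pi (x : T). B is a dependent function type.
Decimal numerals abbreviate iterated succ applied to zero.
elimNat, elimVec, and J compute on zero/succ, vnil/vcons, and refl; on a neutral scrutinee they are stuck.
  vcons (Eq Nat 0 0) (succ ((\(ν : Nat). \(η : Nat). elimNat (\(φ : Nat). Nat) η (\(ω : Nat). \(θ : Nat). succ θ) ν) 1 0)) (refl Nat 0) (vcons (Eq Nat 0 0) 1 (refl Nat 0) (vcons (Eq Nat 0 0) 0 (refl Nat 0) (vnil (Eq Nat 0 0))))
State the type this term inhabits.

the term's type:
  Vec (Eq Nat 0 0) 3


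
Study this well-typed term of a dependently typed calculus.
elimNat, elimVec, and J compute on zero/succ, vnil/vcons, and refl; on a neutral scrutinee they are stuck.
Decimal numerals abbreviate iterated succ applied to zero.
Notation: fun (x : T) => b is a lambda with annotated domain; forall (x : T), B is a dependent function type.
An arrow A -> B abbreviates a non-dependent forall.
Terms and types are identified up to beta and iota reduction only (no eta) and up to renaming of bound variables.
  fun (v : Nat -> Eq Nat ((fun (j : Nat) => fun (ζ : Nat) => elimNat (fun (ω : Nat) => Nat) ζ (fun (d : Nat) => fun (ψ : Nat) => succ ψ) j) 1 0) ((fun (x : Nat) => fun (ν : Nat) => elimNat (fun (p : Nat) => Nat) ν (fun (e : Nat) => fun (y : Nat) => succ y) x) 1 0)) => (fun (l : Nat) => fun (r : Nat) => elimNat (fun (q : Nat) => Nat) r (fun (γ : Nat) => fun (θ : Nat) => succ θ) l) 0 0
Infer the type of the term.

inferred type:
  (Nat -> Eq Nat 1 1) -> Nat


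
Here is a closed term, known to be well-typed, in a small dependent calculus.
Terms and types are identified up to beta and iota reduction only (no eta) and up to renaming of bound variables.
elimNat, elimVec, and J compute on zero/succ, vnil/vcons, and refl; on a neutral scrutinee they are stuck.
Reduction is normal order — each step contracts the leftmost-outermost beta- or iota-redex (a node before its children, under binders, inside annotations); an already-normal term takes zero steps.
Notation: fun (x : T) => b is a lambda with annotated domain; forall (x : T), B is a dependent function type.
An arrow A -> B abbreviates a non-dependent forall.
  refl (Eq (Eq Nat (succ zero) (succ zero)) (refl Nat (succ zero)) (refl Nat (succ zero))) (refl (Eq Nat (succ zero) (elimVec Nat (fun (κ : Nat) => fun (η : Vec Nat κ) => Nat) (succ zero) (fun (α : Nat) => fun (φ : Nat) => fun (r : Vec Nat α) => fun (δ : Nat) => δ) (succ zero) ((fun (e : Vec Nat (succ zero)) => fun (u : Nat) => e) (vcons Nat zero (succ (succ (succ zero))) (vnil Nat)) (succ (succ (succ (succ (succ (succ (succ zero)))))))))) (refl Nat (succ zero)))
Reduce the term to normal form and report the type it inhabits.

normal form:
  refl (Eq (Eq Nat (succ zero) (succ zero)) (refl Nat (succ zero)) (refl Nat (succ zero))) (refl (Eq Nat (succ zero) (succ zero)) (refl Nat (succ zero)))
the term's type:
  Eq (Eq (Eq Nat (succ zero) (succ zero)) (refl Nat (succ zero)) (refl Nat (succ zero))) (refl (Eq Nat (succ zero) (succ zero)) (refl Nat (succ zero))) (refl (Eq Nat (succ zero) (succ zero)) (refl Nat (succ zero)))
observation: normalization takes exactly 8 steps under the normal-order strategy.


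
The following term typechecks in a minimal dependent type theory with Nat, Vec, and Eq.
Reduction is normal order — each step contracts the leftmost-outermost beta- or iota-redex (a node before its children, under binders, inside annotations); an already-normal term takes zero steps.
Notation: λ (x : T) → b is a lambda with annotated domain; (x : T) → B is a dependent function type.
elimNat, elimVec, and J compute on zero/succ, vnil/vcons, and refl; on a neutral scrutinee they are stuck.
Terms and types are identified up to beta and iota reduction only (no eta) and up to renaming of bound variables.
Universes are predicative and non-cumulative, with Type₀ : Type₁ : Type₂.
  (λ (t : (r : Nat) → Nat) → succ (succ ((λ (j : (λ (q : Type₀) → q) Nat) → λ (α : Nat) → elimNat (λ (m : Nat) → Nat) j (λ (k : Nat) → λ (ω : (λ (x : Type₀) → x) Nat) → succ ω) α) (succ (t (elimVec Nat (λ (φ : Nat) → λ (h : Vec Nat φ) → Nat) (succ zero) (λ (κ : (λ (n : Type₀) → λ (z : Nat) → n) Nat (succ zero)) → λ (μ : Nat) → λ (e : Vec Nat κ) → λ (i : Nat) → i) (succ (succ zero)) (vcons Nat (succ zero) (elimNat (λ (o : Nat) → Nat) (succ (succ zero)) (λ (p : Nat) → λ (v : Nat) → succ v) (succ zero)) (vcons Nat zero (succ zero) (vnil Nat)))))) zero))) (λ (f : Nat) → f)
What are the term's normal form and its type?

reduced normal form:
  succ (succ (succ (succ zero)))
inferred type:
  Nat


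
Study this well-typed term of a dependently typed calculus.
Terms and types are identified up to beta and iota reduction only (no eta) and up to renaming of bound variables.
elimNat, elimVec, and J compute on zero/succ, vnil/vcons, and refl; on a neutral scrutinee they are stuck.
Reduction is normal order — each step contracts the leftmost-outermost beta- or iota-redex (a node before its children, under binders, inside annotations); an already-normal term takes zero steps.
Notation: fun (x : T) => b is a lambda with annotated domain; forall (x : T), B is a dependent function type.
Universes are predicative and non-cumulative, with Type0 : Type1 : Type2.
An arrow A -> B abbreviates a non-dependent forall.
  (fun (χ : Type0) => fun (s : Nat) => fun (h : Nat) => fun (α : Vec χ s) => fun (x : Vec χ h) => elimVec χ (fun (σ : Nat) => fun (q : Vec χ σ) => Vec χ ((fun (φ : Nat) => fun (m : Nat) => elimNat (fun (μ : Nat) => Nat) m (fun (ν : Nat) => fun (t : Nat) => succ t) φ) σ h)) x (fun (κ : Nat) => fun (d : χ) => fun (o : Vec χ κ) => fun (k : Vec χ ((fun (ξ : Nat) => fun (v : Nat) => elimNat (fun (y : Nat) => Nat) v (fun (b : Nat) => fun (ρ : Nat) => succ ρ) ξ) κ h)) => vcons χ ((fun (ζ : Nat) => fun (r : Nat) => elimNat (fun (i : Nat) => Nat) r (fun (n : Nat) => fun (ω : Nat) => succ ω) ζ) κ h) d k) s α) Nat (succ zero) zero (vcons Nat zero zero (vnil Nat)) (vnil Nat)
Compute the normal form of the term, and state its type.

normal form:
  vcons Nat zero zero (vnil Nat)
the term's type:
  Vec Nat (succ zero)
observation: the leftmost-outermost redex is a beta-redex, and normalization takes 14 steps.


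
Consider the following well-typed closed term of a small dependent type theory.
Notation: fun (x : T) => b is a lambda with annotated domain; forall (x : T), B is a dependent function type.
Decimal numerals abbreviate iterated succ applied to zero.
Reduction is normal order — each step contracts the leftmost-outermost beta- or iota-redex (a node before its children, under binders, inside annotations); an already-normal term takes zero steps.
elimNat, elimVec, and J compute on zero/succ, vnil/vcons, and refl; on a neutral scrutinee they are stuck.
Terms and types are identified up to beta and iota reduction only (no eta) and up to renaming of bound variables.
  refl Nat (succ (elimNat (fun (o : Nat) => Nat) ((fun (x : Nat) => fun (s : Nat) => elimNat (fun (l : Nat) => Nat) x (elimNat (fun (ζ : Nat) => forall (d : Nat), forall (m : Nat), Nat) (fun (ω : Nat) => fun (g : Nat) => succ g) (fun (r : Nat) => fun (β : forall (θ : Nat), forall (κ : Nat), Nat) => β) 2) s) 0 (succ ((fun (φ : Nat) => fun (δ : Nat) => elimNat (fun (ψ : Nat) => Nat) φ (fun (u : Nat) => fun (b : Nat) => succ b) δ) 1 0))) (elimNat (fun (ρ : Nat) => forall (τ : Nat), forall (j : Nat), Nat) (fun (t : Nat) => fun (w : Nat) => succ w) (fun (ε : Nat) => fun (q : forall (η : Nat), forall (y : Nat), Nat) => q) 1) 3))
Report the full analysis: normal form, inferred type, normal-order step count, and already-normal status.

reduced normal form:
  refl Nat 6
type:
  Eq Nat 6 6
normal-order step count: 48
already normal: no
first redex: an elimNat iota-redex


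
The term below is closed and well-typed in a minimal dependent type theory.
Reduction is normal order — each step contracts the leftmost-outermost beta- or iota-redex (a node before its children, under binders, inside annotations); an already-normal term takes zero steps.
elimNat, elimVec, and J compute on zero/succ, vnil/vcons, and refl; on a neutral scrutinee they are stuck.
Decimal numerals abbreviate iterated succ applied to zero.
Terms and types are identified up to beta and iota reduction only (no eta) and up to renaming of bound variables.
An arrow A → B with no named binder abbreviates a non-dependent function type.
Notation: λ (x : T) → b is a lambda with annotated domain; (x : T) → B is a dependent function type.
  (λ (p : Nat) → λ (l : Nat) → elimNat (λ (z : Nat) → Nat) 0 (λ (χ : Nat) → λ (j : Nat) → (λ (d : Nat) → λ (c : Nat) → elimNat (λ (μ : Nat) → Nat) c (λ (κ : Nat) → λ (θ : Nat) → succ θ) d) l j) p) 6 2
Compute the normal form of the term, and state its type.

normal form:
  12
the term's type:
  Nat


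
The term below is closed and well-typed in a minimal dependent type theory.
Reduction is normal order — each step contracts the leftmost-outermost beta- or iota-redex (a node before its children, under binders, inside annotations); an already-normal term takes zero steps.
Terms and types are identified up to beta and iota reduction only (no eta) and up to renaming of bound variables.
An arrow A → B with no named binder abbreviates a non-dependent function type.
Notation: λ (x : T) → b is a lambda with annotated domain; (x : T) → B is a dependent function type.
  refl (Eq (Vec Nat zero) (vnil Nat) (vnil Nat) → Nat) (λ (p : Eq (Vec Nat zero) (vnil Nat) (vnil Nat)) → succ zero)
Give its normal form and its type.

normal form:
  refl (Eq (Vec Nat zero) (vnil Nat) (vnil Nat) → Nat) (λ (p : Eq (Vec Nat zero) (vnil Nat) (vnil Nat)) → succ zero)
the term's type:
  Eq (Eq (Vec Nat zero) (vnil Nat) (vnil Nat) → Nat) (λ (p : Eq (Vec Nat zero) (vnil Nat) (vnil Nat)) → succ zero) (λ (ω : Eq (Vec Nat zero) (vnil Nat) (vnil Nat)) → succ zero)
observation: the term is already in normal form.


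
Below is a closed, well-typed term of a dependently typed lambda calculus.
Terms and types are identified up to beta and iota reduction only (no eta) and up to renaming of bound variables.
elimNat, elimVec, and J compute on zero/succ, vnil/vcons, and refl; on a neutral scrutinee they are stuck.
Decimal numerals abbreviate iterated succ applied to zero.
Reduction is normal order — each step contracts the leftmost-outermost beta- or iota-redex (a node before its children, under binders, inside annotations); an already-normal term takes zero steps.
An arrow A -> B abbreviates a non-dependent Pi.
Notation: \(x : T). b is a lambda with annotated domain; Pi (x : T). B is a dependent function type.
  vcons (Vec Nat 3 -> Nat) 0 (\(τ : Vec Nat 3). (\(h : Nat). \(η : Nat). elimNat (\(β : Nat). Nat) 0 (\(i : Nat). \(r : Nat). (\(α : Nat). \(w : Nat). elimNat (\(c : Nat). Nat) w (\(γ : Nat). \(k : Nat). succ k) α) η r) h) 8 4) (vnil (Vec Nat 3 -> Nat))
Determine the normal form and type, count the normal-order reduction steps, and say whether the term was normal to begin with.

reduced normal form:
  vcons (Vec Nat 3 -> Nat) 0 (\(τ : Vec Nat 3). 32) (vnil (Vec Nat 3 -> Nat))
inferred type:
  Vec (Vec Nat 3 -> Nat) 1
steps to reach normal form (normal order): 147
already normal: no
first redex: a beta-redex


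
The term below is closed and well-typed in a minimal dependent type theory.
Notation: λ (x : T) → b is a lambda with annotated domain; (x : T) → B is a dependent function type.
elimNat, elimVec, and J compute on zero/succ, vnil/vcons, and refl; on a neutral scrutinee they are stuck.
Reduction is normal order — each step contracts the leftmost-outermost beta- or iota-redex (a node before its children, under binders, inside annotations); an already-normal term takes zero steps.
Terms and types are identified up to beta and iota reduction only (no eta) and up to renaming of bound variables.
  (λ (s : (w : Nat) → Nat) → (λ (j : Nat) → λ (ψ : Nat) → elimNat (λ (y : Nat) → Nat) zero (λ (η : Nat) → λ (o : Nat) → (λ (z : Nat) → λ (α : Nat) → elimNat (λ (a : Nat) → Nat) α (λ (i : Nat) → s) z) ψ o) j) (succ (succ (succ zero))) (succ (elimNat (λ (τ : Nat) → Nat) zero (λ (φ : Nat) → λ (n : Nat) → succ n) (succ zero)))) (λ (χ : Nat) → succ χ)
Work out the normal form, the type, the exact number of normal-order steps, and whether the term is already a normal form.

reduced normal form:
  succ (succ (succ (succ (succ (succ zero)))))
the term's type:
  Nat
normal-order step count: 52
already normal: no
first redex: a beta-redex


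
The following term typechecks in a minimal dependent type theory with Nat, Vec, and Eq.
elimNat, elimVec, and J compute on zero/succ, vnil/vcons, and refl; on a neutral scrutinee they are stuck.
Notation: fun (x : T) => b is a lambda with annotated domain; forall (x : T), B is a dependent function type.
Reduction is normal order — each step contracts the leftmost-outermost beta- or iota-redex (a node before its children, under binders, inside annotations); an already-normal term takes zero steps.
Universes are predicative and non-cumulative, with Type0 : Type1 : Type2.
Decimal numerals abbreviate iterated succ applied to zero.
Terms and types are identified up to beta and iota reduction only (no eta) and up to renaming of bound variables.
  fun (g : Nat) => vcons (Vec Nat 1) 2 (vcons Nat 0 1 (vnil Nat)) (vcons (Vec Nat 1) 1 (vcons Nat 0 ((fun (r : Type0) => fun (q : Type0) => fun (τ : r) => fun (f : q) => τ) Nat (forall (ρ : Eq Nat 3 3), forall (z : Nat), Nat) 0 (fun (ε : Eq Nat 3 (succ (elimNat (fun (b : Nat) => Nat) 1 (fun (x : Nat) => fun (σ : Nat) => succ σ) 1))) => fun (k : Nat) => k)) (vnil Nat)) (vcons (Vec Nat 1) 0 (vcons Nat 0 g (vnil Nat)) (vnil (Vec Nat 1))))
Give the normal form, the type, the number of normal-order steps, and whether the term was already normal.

normal form:
  fun (g : Nat) => vcons (Vec Nat 1) 2 (vcons Nat 0 1 (vnil Nat)) (vcons (Vec Nat 1) 1 (vcons Nat 0 0 (vnil Nat)) (vcons (Vec Nat 1) 0 (vcons Nat 0 g (vnil Nat)) (vnil (Vec Nat 1))))
the term's type:
  forall (g : Nat), Vec (Vec Nat 1) 3
reduction steps (normal order): 4
term was already normal: no
first redex: a beta-redex


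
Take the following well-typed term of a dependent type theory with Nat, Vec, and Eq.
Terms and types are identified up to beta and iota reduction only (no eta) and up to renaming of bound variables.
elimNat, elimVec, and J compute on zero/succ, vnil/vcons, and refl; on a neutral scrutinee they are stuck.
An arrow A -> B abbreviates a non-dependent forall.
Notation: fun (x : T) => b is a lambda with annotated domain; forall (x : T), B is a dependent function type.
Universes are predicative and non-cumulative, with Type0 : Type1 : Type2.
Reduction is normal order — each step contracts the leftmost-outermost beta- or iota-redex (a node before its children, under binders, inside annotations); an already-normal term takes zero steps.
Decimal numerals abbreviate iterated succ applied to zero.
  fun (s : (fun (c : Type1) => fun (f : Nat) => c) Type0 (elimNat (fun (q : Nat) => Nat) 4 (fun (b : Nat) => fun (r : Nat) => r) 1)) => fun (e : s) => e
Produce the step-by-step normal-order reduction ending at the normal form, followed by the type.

normal-order reduction:
  fun (s : (fun (c : Type1) => fun (f : Nat) => c) Type0 (elimNat (fun (q : Nat) => Nat) 4 (fun (b : Nat) => fun (r : Nat) => r) 1)) => fun (e : s) => e
  ~> fun (s : (fun (c : Nat) => Type0) (elimNat (fun (f : Nat) => Nat) 4 (fun (q : Nat) => fun (b : Nat) => b) 1)) => fun (r : s) => r
  ~> fun (s : Type0) => fun (c : s) => c
type:
  forall (s : Type0), s -> s


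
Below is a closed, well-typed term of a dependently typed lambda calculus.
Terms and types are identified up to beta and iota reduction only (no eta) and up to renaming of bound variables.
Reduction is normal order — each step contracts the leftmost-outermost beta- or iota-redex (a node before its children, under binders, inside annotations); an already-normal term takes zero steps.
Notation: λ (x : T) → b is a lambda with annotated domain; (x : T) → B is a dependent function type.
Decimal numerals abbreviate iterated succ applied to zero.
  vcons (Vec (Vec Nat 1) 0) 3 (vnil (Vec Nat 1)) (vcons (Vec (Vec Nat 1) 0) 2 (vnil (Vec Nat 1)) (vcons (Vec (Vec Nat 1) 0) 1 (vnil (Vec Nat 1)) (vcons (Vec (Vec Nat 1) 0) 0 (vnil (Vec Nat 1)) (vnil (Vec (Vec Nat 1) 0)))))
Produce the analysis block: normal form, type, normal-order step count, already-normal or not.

reduced normal form:
  vcons (Vec (Vec Nat 1) 0) 3 (vnil (Vec Nat 1)) (vcons (Vec (Vec Nat 1) 0) 2 (vnil (Vec Nat 1)) (vcons (Vec (Vec Nat 1) 0) 1 (vnil (Vec Nat 1)) (vcons (Vec (Vec Nat 1) 0) 0 (vnil (Vec Nat 1)) (vnil (Vec (Vec Nat 1) 0)))))
the term's type:
  Vec (Vec (Vec Nat 1) 0) 4
normal-order step count: 0
term was already normal: yes


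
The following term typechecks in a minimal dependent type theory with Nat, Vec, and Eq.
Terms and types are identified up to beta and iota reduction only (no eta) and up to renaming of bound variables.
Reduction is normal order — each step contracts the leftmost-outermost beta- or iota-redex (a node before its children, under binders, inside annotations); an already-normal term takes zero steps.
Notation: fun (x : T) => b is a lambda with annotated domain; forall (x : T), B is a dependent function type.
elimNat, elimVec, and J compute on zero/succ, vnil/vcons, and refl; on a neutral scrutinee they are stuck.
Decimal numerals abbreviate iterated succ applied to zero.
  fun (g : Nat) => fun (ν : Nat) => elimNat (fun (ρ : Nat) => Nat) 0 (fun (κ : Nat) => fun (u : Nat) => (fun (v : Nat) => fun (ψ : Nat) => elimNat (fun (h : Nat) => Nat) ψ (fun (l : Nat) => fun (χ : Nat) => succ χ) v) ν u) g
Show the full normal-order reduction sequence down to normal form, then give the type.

normal-order reduction:
  fun (g : Nat) => fun (ν : Nat) => elimNat (fun (ρ : Nat) => Nat) 0 (fun (κ : Nat) => fun (u : Nat) => (fun (v : Nat) => fun (ψ : Nat) => elimNat (fun (h : Nat) => Nat) ψ (fun (l : Nat) => fun (χ : Nat) => succ χ) v) ν u) g
  ~> fun (g : Nat) => fun (ν : Nat) => elimNat (fun (ρ : Nat) => Nat) 0 (fun (κ : Nat) => fun (u : Nat) => (fun (v : Nat) => elimNat (fun (ψ : Nat) => Nat) v (fun (h : Nat) => fun (l : Nat) => succ l) ν) u) g
  ~> fun (g : Nat) => fun (ν : Nat) => elimNat (fun (ρ : Nat) => Nat) 0 (fun (κ : Nat) => fun (u : Nat) => elimNat (fun (v : Nat) => Nat) u (fun (ψ : Nat) => fun (h : Nat) => succ h) ν) g
inferred type:
  forall (g : Nat), forall (ν : Nat), Nat


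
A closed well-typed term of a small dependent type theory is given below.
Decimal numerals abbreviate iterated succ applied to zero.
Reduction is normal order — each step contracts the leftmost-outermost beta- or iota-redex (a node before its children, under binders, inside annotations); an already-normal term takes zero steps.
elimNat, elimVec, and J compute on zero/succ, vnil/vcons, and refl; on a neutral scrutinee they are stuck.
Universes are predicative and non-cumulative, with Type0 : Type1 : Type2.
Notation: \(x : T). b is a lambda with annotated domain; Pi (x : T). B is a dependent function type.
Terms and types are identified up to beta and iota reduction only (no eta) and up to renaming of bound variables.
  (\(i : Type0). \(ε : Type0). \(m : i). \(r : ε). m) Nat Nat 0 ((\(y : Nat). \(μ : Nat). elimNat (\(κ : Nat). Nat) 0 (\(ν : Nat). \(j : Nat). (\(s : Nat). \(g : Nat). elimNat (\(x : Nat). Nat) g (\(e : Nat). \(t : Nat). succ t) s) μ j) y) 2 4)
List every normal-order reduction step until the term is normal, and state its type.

normal-order reduction sequence:
  (\(i : Type0). \(ε : Type0). \(m : i). \(r : ε). m) Nat Nat 0 ((\(y : Nat). \(μ : Nat). elimNat (\(κ : Nat). Nat) 0 (\(ν : Nat). \(j : Nat). (\(s : Nat). \(g : Nat). elimNat (\(x : Nat). Nat) g (\(e : Nat). \(t : Nat). succ t) s) μ j) y) 2 4)
  ~> (\(i : Type0). \(ε : Nat). \(m : i). ε) Nat 0 ((\(r : Nat). \(y : Nat). elimNat (\(μ : Nat). Nat) 0 (\(κ : Nat). \(ν : Nat). (\(j : Nat). \(s : Nat). elimNat (\(g : Nat). Nat) s (\(x : Nat). \(e : Nat). succ e) j) y ν) r) 2 4)
  ~> (\(i : Nat). \(ε : Nat). i) 0 ((\(m : Nat). \(r : Nat). elimNat (\(y : Nat). Nat) 0 (\(μ : Nat). \(κ : Nat). (\(ν : Nat). \(j : Nat). elimNat (\(s : Nat). Nat) j (\(g : Nat). \(x : Nat). succ x) ν) r κ) m) 2 4)
  ~> (\(i : Nat). 0) ((\(ε : Nat). \(m : Nat). elimNat (\(r : Nat). Nat) 0 (\(y : Nat). \(μ : Nat). (\(κ : Nat). \(ν : Nat). elimNat (\(j : Nat). Nat) ν (\(s : Nat). \(g : Nat). succ g) κ) m μ) ε) 2 4)
  ~> 0
inferred type:
  Nat
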